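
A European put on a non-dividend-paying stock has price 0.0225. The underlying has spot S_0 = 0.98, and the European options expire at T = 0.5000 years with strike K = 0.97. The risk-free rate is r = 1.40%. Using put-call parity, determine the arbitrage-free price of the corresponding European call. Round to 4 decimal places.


Put-call parity: C - P = S_0 * exp(-qT) - K * exp(-rT).
S_0 * exp(-qT) = 0.9800 * 1.00000000 = 0.98000000
K * exp(-rT) = 0.9700 * 0.99302444 = 0.96323371
C = P + S*exp(-qT) - K*exp(-rT)
C = 0.0225 + 0.98000000 - 0.96323371 = 0.0393

Answer: Call price = 0.0393


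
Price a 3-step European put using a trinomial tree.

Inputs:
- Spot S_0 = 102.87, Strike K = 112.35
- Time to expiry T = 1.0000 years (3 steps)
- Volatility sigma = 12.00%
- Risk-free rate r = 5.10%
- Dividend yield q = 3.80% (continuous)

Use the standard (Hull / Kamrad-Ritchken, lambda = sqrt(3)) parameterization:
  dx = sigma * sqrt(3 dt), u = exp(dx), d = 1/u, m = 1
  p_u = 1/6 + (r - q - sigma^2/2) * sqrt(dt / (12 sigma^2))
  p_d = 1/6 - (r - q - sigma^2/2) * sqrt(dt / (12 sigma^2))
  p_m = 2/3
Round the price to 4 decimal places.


dt = T/N = 0.333333; dx = sigma*sqrt(3*dt) = 0.120000
u = exp(dx) = 1.127497; d = 1/u = 0.886920
p_u = 0.174722, p_m = 0.666667, p_d = 0.158611
Discount per step: exp(-r*dt) = 0.983144
Stock lattice S(k, j) with j the centered position index:
  k=0: S(0,+0) = 102.8700
  k=1: S(1,-1) = 91.2375; S(1,+0) = 102.8700; S(1,+1) = 115.9856
  k=2: S(2,-2) = 80.9204; S(2,-1) = 91.2375; S(2,+0) = 102.8700; S(2,+1) = 115.9856; S(2,+2) = 130.7734
  k=3: S(3,-3) = 71.7700; S(3,-2) = 80.9204; S(3,-1) = 91.2375; S(3,+0) = 102.8700; S(3,+1) = 115.9856; S(3,+2) = 130.7734; S(3,+3) = 147.4466
Terminal payoffs V(N, j) = max(K - S_T, 0):
  V(3,-3) = 40.580036; V(3,-2) = 31.429592; V(3,-1) = 21.112495; V(3,+0) = 9.480000; V(3,+1) = 0.000000; V(3,+2) = 0.000000; V(3,+3) = 0.000000
Backward induction: V(k, j) = exp(-r*dt) * [p_u * V(k+1, j+1) + p_m * V(k+1, j) + p_d * V(k+1, j-1)]
  V(2,-2) = exp(-r*dt) * [p_u*21.112495 + p_m*31.429592 + p_d*40.580036] = 30.554462
  V(2,-1) = exp(-r*dt) * [p_u*9.480000 + p_m*21.112495 + p_d*31.429592] = 20.367243
  V(2,+0) = exp(-r*dt) * [p_u*0.000000 + p_m*9.480000 + p_d*21.112495] = 9.505698
  V(2,+1) = exp(-r*dt) * [p_u*0.000000 + p_m*0.000000 + p_d*9.480000] = 1.478288
  V(2,+2) = exp(-r*dt) * [p_u*0.000000 + p_m*0.000000 + p_d*0.000000] = 0.000000
  V(1,-1) = exp(-r*dt) * [p_u*9.505698 + p_m*20.367243 + p_d*30.554462] = 19.746732
  V(1,+0) = exp(-r*dt) * [p_u*1.478288 + p_m*9.505698 + p_d*20.367243] = 9.660264
  V(1,+1) = exp(-r*dt) * [p_u*0.000000 + p_m*1.478288 + p_d*9.505698] = 2.451208
  V(0,+0) = exp(-r*dt) * [p_u*2.451208 + p_m*9.660264 + p_d*19.746732] = 9.831936

Answer: Price = V(0,0) = 9.8319


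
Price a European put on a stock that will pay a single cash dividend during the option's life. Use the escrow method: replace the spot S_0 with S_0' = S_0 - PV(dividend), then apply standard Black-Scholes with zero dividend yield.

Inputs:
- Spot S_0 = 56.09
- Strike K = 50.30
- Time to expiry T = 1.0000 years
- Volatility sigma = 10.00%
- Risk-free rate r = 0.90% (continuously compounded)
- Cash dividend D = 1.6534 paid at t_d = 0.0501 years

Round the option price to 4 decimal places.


PV(D) = D * exp(-r * t_d) = 1.6534 * 0.99954920 = 1.65265465
S_0' = S_0 - PV(D) = 56.0900 - 1.65265465 = 54.43734535
d1 = (ln(S_0'/K) + (r + sigma^2/2)*T) / (sigma*sqrt(T)) = 0.93045337
d2 = d1 - sigma*sqrt(T) = 0.83045337
exp(-rT) = 0.99104038
N(-d1) = 0.17606820; N(-d2) = 0.20314125
P = K * exp(-rT) * N(-d2) - S_0' * N(-d1) = 50.3000 * 0.99104038 * 0.20314125 - 54.43734535 * 0.17606820 = 0.5418

Answer: Price = 0.5418


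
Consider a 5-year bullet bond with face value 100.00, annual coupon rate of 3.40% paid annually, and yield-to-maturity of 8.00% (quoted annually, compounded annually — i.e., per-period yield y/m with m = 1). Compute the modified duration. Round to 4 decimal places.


Coupon per period c = face * coupon_rate / m = 3.400000
Periods per year m = 1; per-period yield y/m = 0.080000
Number of cashflows N = 5
Cashflows (t years, CF_t, discount factor 1/(1+y/m)^(m*t), PV):
  t = 1.0000: CF_t = 3.400000, DF = 0.925926, PV = 3.148148
  t = 2.0000: CF_t = 3.400000, DF = 0.857339, PV = 2.914952
  t = 3.0000: CF_t = 3.400000, DF = 0.793832, PV = 2.699030
  t = 4.0000: CF_t = 3.400000, DF = 0.735030, PV = 2.499101
  t = 5.0000: CF_t = 103.400000, DF = 0.680583, PV = 70.372303
Price P = sum_t PV_t = 81.633534
First compute Macaulay numerator sum_t t * PV_t:
  t * PV_t at t = 1.0000: 3.148148
  t * PV_t at t = 2.0000: 5.829904
  t * PV_t at t = 3.0000: 8.097089
  t * PV_t at t = 4.0000: 9.996406
  t * PV_t at t = 5.0000: 351.861513
Macaulay duration D = 378.933060 / 81.633534 = 4.641880
Modified duration = D / (1 + y/m) = 4.641880 / (1 + 0.080000) = 4.298037

Answer: Modified duration = 4.2980


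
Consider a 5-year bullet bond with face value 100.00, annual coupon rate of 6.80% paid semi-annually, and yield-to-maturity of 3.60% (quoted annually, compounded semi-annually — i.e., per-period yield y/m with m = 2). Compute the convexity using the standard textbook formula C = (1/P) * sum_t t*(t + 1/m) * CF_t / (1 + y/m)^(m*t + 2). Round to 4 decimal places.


Answer: Convexity = 22.1312

Derivation:
Coupon per period c = face * coupon_rate / m = 3.400000
Periods per year m = 2; per-period yield y/m = 0.018000
Number of cashflows N = 10
Cashflows (t years, CF_t, discount factor 1/(1+y/m)^(m*t), PV):
  t = 0.5000: CF_t = 3.400000, DF = 0.982318, PV = 3.339882
  t = 1.0000: CF_t = 3.400000, DF = 0.964949, PV = 3.280827
  t = 1.5000: CF_t = 3.400000, DF = 0.947887, PV = 3.222817
  t = 2.0000: CF_t = 3.400000, DF = 0.931127, PV = 3.165832
  t = 2.5000: CF_t = 3.400000, DF = 0.914663, PV = 3.109854
  t = 3.0000: CF_t = 3.400000, DF = 0.898490, PV = 3.054867
  t = 3.5000: CF_t = 3.400000, DF = 0.882603, PV = 3.000851
  t = 4.0000: CF_t = 3.400000, DF = 0.866997, PV = 2.947791
  t = 4.5000: CF_t = 3.400000, DF = 0.851667, PV = 2.895669
  t = 5.0000: CF_t = 103.400000, DF = 0.836608, PV = 86.505308
Price P = sum_t PV_t = 114.523698
Convexity numerator sum_t t*(t + 1/m) * CF_t / (1+y/m)^(m*t + 2):
  t = 0.5000: term = 1.611408
  t = 1.0000: term = 4.748747
  t = 1.5000: term = 9.329563
  t = 2.0000: term = 15.274333
  t = 2.5000: term = 22.506385
  t = 3.0000: term = 30.951806
  t = 3.5000: term = 40.539366
  t = 4.0000: term = 51.200434
  t = 4.5000: term = 62.868902
  t = 5.0000: term = 2295.513740
Convexity = (1/P) * sum = 2534.544683 / 114.523698 = 22.131181


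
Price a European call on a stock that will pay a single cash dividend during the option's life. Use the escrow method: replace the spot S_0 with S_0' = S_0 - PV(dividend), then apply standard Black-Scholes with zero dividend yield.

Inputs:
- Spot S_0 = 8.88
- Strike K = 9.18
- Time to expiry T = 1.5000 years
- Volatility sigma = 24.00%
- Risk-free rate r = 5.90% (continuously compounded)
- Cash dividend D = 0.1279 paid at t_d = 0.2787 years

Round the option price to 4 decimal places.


Answer: Price = 1.1878

Derivation:
PV(D) = D * exp(-r * t_d) = 0.1279 * 0.98369115 = 0.12581410
S_0' = S_0 - PV(D) = 8.8800 - 0.12581410 = 8.75418590
d1 = (ln(S_0'/K) + (r + sigma^2/2)*T) / (sigma*sqrt(T)) = 0.28647045
d2 = d1 - sigma*sqrt(T) = -0.00746832
exp(-rT) = 0.91530311
N(d1) = 0.61274109; N(d2) = 0.49702060
C = S_0' * N(d1) - K * exp(-rT) * N(d2) = 8.75418590 * 0.61274109 - 9.1800 * 0.91530311 * 0.49702060 = 1.1878


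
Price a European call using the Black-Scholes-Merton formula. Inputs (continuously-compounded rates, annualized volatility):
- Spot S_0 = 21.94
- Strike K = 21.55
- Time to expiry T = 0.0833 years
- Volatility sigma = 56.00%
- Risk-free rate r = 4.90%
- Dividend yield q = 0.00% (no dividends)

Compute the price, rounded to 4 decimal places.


d1 = (ln(S/K) + (r - q + 0.5*sigma^2) * T) / (sigma * sqrt(T)) = 0.21703708
d2 = d1 - sigma * sqrt(T) = 0.05541134
exp(-rT) = 0.99592662; exp(-qT) = 1.00000000
C = S_0 * exp(-qT) * N(d1) - K * exp(-rT) * N(d2)
N(d1) = 0.58591027; N(d2) = 0.52209462
C = 21.9400 * 1.00000000 * 0.58591027 - 21.5500 * 0.99592662 * 0.52209462 = 1.6496

Answer: Price = 1.6496


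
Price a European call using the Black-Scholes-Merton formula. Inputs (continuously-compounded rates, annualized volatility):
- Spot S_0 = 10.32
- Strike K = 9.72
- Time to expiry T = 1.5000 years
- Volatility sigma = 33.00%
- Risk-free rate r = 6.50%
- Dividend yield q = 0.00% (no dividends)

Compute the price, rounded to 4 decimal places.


d1 = (ln(S/K) + (r - q + 0.5*sigma^2) * T) / (sigma * sqrt(T)) = 0.59152243
d2 = d1 - sigma * sqrt(T) = 0.18735662
exp(-rT) = 0.90710234; exp(-qT) = 1.00000000
C = S_0 * exp(-qT) * N(d1) - K * exp(-rT) * N(d2)
N(d1) = 0.72291479; N(d2) = 0.57430949
C = 10.3200 * 1.00000000 * 0.72291479 - 9.7200 * 0.90710234 * 0.57430949 = 2.3968

Answer: Price = 2.3968


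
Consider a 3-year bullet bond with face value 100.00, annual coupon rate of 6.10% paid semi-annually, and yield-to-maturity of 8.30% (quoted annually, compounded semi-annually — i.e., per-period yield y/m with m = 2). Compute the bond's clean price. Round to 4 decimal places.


Answer: Price = 94.2617

Derivation:
Coupon per period c = face * coupon_rate / m = 3.050000
Periods per year m = 2; per-period yield y/m = 0.041500
Number of cashflows N = 6
Cashflows (t years, CF_t, discount factor 1/(1+y/m)^(m*t), PV):
  t = 0.5000: CF_t = 3.050000, DF = 0.960154, PV = 2.928469
  t = 1.0000: CF_t = 3.050000, DF = 0.921895, PV = 2.811780
  t = 1.5000: CF_t = 3.050000, DF = 0.885161, PV = 2.699740
  t = 2.0000: CF_t = 3.050000, DF = 0.849890, PV = 2.592166
  t = 2.5000: CF_t = 3.050000, DF = 0.816025, PV = 2.488877
  t = 3.0000: CF_t = 103.050000, DF = 0.783510, PV = 80.740670
Price P = sum_t PV_t = 94.261702


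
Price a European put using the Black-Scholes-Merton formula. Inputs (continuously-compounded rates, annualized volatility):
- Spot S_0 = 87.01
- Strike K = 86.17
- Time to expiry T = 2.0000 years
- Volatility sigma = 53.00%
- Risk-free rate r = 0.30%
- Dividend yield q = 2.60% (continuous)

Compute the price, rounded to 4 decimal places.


d1 = (ln(S/K) + (r - q + 0.5*sigma^2) * T) / (sigma * sqrt(T)) = 0.32633774
d2 = d1 - sigma * sqrt(T) = -0.42319545
exp(-rT) = 0.99401796; exp(-qT) = 0.94932887
P = K * exp(-rT) * N(-d2) - S_0 * exp(-qT) * N(-d1)
N(-d1) = 0.37208442; N(-d2) = 0.66392367
P = 86.1700 * 0.99401796 * 0.66392367 - 87.0100 * 0.94932887 * 0.37208442 = 26.1335

Answer: Price = 26.1335


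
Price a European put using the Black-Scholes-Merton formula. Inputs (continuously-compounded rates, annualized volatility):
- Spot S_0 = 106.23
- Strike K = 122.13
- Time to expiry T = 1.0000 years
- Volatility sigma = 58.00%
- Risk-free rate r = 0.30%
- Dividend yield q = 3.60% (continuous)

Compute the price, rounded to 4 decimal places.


Answer: Price = 36.3174

Derivation:
d1 = (ln(S/K) + (r - q + 0.5*sigma^2) * T) / (sigma * sqrt(T)) = -0.00737844
d2 = d1 - sigma * sqrt(T) = -0.58737844
exp(-rT) = 0.99700450; exp(-qT) = 0.96464029
P = K * exp(-rT) * N(-d2) - S_0 * exp(-qT) * N(-d1)
N(-d1) = 0.50294355; N(-d2) = 0.72152522
P = 122.1300 * 0.99700450 * 0.72152522 - 106.2300 * 0.96464029 * 0.50294355 = 36.3174


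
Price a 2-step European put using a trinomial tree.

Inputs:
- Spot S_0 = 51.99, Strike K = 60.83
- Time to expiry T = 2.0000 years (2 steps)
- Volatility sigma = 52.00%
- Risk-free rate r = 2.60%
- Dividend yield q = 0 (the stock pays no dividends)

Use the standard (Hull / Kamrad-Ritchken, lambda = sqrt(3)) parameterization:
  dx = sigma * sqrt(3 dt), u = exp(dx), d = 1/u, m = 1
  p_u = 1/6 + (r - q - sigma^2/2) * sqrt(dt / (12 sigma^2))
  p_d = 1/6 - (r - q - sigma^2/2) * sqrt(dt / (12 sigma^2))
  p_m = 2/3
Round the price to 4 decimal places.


Answer: Price = V(0,0) = 18.1201

Derivation:
dt = T/N = 1.000000; dx = sigma*sqrt(3*dt) = 0.900666
u = exp(dx) = 2.461243; d = 1/u = 0.406299
p_u = 0.106045, p_m = 0.666667, p_d = 0.227288
Discount per step: exp(-r*dt) = 0.974335
Stock lattice S(k, j) with j the centered position index:
  k=0: S(0,+0) = 51.9900
  k=1: S(1,-1) = 21.1235; S(1,+0) = 51.9900; S(1,+1) = 127.9600
  k=2: S(2,-2) = 8.5824; S(2,-1) = 21.1235; S(2,+0) = 51.9900; S(2,+1) = 127.9600; S(2,+2) = 314.9407
Terminal payoffs V(N, j) = max(K - S_T, 0):
  V(2,-2) = 52.247557; V(2,-1) = 39.706525; V(2,+0) = 8.840000; V(2,+1) = 0.000000; V(2,+2) = 0.000000
Backward induction: V(k, j) = exp(-r*dt) * [p_u * V(k+1, j+1) + p_m * V(k+1, j) + p_d * V(k+1, j-1)]
  V(1,-1) = exp(-r*dt) * [p_u*8.840000 + p_m*39.706525 + p_d*52.247557] = 38.275507
  V(1,+0) = exp(-r*dt) * [p_u*0.000000 + p_m*8.840000 + p_d*39.706525] = 14.535294
  V(1,+1) = exp(-r*dt) * [p_u*0.000000 + p_m*0.000000 + p_d*8.840000] = 1.957663
  V(0,+0) = exp(-r*dt) * [p_u*1.957663 + p_m*14.535294 + p_d*38.275507] = 18.120077


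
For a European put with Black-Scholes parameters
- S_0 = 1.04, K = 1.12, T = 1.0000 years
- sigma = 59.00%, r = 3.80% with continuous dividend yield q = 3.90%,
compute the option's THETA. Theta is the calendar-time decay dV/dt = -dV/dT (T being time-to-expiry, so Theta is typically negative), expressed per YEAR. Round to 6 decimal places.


d1 = 0.1676983523; d2 = -0.4223016477
phi(d1) = 0.3933718616; exp(-qT) = 0.9617507091; exp(-rT) = 0.9627129409
Theta = -S*exp(-qT)*phi(d1)*sigma/(2*sqrt(T)) + r*K*exp(-rT)*N(-d2) - q*S*exp(-qT)*N(-d1)
N(-d1) = 0.4334102963; N(-d2) = 0.6635975722; sqrt(T) = 1.0000000000
Term 1 = -1.0400 * 0.9617507091 * 0.3933718616 * 0.5900 / (2 * 1.0000000000) = -0.1160703146
Term 2 = 0.0380 * 1.1200 * 0.9627129409 * 0.6635975722 = 0.0271896250
Term 3 = -0.0390 * 1.0400 * 0.9617507091 * 0.4334102963 = -0.0169067327
Theta = -0.1160703146 + (0.0271896250) + (-0.0169067327) = -0.105787

Answer: Theta = -0.105787


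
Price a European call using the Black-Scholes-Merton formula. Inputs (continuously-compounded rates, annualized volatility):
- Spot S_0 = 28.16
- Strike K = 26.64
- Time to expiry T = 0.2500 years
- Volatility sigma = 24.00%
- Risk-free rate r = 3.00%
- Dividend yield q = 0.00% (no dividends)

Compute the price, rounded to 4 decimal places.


d1 = (ln(S/K) + (r - q + 0.5*sigma^2) * T) / (sigma * sqrt(T)) = 0.58490571
d2 = d1 - sigma * sqrt(T) = 0.46490571
exp(-rT) = 0.99252805; exp(-qT) = 1.00000000
C = S_0 * exp(-qT) * N(d1) - K * exp(-rT) * N(d2)
N(d1) = 0.72069444; N(d2) = 0.67900051
C = 28.1600 * 1.00000000 * 0.72069444 - 26.6400 * 0.99252805 * 0.67900051 = 2.3413

Answer: Price = 2.3413


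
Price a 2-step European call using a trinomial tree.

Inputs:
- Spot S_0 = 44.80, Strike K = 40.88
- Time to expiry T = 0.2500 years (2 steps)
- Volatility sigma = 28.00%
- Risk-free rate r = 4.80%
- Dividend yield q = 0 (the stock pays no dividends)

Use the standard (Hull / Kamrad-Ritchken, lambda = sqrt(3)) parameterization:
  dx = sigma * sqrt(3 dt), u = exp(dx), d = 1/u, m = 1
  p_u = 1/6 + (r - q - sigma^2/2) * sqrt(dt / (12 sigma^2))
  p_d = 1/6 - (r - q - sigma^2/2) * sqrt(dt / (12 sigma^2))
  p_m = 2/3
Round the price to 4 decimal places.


dt = T/N = 0.125000; dx = sigma*sqrt(3*dt) = 0.171464
u = exp(dx) = 1.187042; d = 1/u = 0.842430
p_u = 0.169874, p_m = 0.666667, p_d = 0.163459
Discount per step: exp(-r*dt) = 0.994018
Stock lattice S(k, j) with j the centered position index:
  k=0: S(0,+0) = 44.8000
  k=1: S(1,-1) = 37.7409; S(1,+0) = 44.8000; S(1,+1) = 53.1795
  k=2: S(2,-2) = 31.7941; S(2,-1) = 37.7409; S(2,+0) = 44.8000; S(2,+1) = 53.1795; S(2,+2) = 63.1263
Terminal payoffs V(N, j) = max(S_T - K, 0):
  V(2,-2) = 0.000000; V(2,-1) = 0.000000; V(2,+0) = 3.920000; V(2,+1) = 12.299470; V(2,+2) = 22.246251
Backward induction: V(k, j) = exp(-r*dt) * [p_u * V(k+1, j+1) + p_m * V(k+1, j) + p_d * V(k+1, j-1)]
  V(1,-1) = exp(-r*dt) * [p_u*3.920000 + p_m*0.000000 + p_d*0.000000] = 0.661924
  V(1,+0) = exp(-r*dt) * [p_u*12.299470 + p_m*3.920000 + p_d*0.000000] = 4.674566
  V(1,+1) = exp(-r*dt) * [p_u*22.246251 + p_m*12.299470 + p_d*3.920000] = 12.543983
  V(0,+0) = exp(-r*dt) * [p_u*12.543983 + p_m*4.674566 + p_d*0.661924] = 5.323439

Answer: Price = V(0,0) = 5.3234


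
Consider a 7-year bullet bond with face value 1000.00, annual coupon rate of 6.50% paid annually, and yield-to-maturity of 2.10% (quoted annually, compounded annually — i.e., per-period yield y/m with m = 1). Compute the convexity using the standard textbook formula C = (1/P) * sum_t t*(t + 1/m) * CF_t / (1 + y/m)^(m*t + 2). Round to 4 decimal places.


Coupon per period c = face * coupon_rate / m = 65.000000
Periods per year m = 1; per-period yield y/m = 0.021000
Number of cashflows N = 7
Cashflows (t years, CF_t, discount factor 1/(1+y/m)^(m*t), PV):
  t = 1.0000: CF_t = 65.000000, DF = 0.979432, PV = 63.663075
  t = 2.0000: CF_t = 65.000000, DF = 0.959287, PV = 62.353649
  t = 3.0000: CF_t = 65.000000, DF = 0.939556, PV = 61.071155
  t = 4.0000: CF_t = 65.000000, DF = 0.920231, PV = 59.815039
  t = 5.0000: CF_t = 65.000000, DF = 0.901304, PV = 58.584759
  t = 6.0000: CF_t = 65.000000, DF = 0.882766, PV = 57.379783
  t = 7.0000: CF_t = 1065.000000, DF = 0.864609, PV = 920.808698
Price P = sum_t PV_t = 1283.676158
Convexity numerator sum_t t*(t + 1/m) * CF_t / (1+y/m)^(m*t + 2):
  t = 1.0000: term = 122.142309
  t = 2.0000: term = 358.890232
  t = 3.0000: term = 703.017106
  t = 4.0000: term = 1147.595667
  t = 5.0000: term = 1685.987758
  t = 6.0000: term = 2311.834339
  t = 7.0000: term = 49465.904648
Convexity = (1/P) * sum = 55795.372059 / 1283.676158 = 43.465302

Answer: Convexity = 43.4653


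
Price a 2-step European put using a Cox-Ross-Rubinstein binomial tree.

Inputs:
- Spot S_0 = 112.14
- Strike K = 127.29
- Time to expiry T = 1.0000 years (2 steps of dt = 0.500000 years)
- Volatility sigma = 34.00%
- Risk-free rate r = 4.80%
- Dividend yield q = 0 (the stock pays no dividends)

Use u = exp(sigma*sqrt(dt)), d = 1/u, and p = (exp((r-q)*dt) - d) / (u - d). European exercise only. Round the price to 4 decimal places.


Answer: Price = V(0,0) = 21.5732

Derivation:
dt = T/N = 0.500000
u = exp(sigma*sqrt(dt)) = 1.271778; d = 1/u = 0.786300
p = (exp((r-q)*dt) - d) / (u - d) = 0.490218
Discount per step: exp(-r*dt) = 0.976286
Stock lattice S(k, i) with i counting down-moves:
  k=0: S(0,0) = 112.1400
  k=1: S(1,0) = 142.6172; S(1,1) = 88.1757
  k=2: S(2,0) = 181.3775; S(2,1) = 112.1400; S(2,2) = 69.3326
Terminal payoffs V(N, i) = max(K - S_T, 0):
  V(2,0) = 0.000000; V(2,1) = 15.150000; V(2,2) = 57.957382
Backward induction: V(k, i) = exp(-r*dt) * [p * V(k+1, i) + (1-p) * V(k+1, i+1)].
  V(1,0) = exp(-r*dt) * [p*0.000000 + (1-p)*15.150000] = 7.540053
  V(1,1) = exp(-r*dt) * [p*15.150000 + (1-p)*57.957382] = 36.095675
  V(0,0) = exp(-r*dt) * [p*7.540053 + (1-p)*36.095675] = 21.573188


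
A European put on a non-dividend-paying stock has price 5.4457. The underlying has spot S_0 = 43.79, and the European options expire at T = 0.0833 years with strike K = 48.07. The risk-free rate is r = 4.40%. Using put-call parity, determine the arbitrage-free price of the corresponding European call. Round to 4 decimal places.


Put-call parity: C - P = S_0 * exp(-qT) - K * exp(-rT).
S_0 * exp(-qT) = 43.7900 * 1.00000000 = 43.79000000
K * exp(-rT) = 48.0700 * 0.99634151 = 47.89413632
C = P + S*exp(-qT) - K*exp(-rT)
C = 5.4457 + 43.79000000 - 47.89413632 = 1.3416

Answer: Call price = 1.3416


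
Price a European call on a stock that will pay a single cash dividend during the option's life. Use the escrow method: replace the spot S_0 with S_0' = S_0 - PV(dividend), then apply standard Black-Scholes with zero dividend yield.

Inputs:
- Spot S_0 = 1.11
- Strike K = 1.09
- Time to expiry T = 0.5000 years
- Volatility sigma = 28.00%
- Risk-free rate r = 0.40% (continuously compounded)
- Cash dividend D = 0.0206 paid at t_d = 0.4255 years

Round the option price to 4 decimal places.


PV(D) = D * exp(-r * t_d) = 0.0206 * 0.99829945 = 0.02056497
S_0' = S_0 - PV(D) = 1.1100 - 0.02056497 = 1.08943503
d1 = (ln(S_0'/K) + (r + sigma^2/2)*T) / (sigma*sqrt(T)) = 0.10647789
d2 = d1 - sigma*sqrt(T) = -0.09151201
exp(-rT) = 0.99800200
N(d1) = 0.54239840; N(d2) = 0.46354288
C = S_0' * N(d1) - K * exp(-rT) * N(d2) = 1.08943503 * 0.54239840 - 1.0900 * 0.99800200 * 0.46354288 = 0.0867

Answer: Price = 0.0867


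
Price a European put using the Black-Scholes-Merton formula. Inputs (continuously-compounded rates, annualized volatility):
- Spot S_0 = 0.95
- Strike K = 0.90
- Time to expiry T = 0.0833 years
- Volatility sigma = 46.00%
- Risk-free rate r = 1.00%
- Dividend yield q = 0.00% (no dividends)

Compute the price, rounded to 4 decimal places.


Answer: Price = 0.0277

Derivation:
d1 = (ln(S/K) + (r - q + 0.5*sigma^2) * T) / (sigma * sqrt(T)) = 0.47989938
d2 = d1 - sigma * sqrt(T) = 0.34713537
exp(-rT) = 0.99916735; exp(-qT) = 1.00000000
P = K * exp(-rT) * N(-d2) - S_0 * exp(-qT) * N(-d1)
N(-d1) = 0.31564947; N(-d2) = 0.36424481
P = 0.9000 * 0.99916735 * 0.36424481 - 0.9500 * 1.00000000 * 0.31564947 = 0.0277


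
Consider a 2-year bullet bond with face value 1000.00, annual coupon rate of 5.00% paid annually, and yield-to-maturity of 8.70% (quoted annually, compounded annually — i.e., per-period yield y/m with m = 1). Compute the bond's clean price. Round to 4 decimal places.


Coupon per period c = face * coupon_rate / m = 50.000000
Periods per year m = 1; per-period yield y/m = 0.087000
Number of cashflows N = 2
Cashflows (t years, CF_t, discount factor 1/(1+y/m)^(m*t), PV):
  t = 1.0000: CF_t = 50.000000, DF = 0.919963, PV = 45.998160
  t = 2.0000: CF_t = 1050.000000, DF = 0.846332, PV = 888.648907
Price P = sum_t PV_t = 934.647067

Answer: Price = 934.6471


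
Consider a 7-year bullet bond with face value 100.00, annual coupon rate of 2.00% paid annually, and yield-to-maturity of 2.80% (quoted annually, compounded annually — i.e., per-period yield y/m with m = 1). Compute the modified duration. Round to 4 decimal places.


Coupon per period c = face * coupon_rate / m = 2.000000
Periods per year m = 1; per-period yield y/m = 0.028000
Number of cashflows N = 7
Cashflows (t years, CF_t, discount factor 1/(1+y/m)^(m*t), PV):
  t = 1.0000: CF_t = 2.000000, DF = 0.972763, PV = 1.945525
  t = 2.0000: CF_t = 2.000000, DF = 0.946267, PV = 1.892534
  t = 3.0000: CF_t = 2.000000, DF = 0.920493, PV = 1.840987
  t = 4.0000: CF_t = 2.000000, DF = 0.895422, PV = 1.790843
  t = 5.0000: CF_t = 2.000000, DF = 0.871033, PV = 1.742065
  t = 6.0000: CF_t = 2.000000, DF = 0.847308, PV = 1.694616
  t = 7.0000: CF_t = 102.000000, DF = 0.824230, PV = 84.071417
Price P = sum_t PV_t = 94.977988
First compute Macaulay numerator sum_t t * PV_t:
  t * PV_t at t = 1.0000: 1.945525
  t * PV_t at t = 2.0000: 3.785069
  t * PV_t at t = 3.0000: 5.522960
  t * PV_t at t = 4.0000: 7.163372
  t * PV_t at t = 5.0000: 8.710326
  t * PV_t at t = 6.0000: 10.167696
  t * PV_t at t = 7.0000: 588.499921
Macaulay duration D = 625.794870 / 94.977988 = 6.588841
Modified duration = D / (1 + y/m) = 6.588841 / (1 + 0.028000) = 6.409378

Answer: Modified duration = 6.4094


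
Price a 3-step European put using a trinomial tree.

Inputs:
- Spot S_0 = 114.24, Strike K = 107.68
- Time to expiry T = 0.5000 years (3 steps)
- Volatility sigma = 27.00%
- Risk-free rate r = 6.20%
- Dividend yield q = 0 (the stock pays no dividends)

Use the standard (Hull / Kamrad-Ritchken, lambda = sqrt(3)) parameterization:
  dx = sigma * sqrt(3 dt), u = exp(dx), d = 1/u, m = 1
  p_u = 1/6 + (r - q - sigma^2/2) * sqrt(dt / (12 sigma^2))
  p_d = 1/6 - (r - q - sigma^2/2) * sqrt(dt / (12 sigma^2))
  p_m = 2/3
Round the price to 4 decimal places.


Answer: Price = V(0,0) = 4.3893

Derivation:
dt = T/N = 0.166667; dx = sigma*sqrt(3*dt) = 0.190919
u = exp(dx) = 1.210361; d = 1/u = 0.826200
p_u = 0.177819, p_m = 0.666667, p_d = 0.155514
Discount per step: exp(-r*dt) = 0.989720
Stock lattice S(k, j) with j the centered position index:
  k=0: S(0,+0) = 114.2400
  k=1: S(1,-1) = 94.3850; S(1,+0) = 114.2400; S(1,+1) = 138.2717
  k=2: S(2,-2) = 77.9809; S(2,-1) = 94.3850; S(2,+0) = 114.2400; S(2,+1) = 138.2717; S(2,+2) = 167.3587
  k=3: S(3,-3) = 64.4278; S(3,-2) = 77.9809; S(3,-1) = 94.3850; S(3,+0) = 114.2400; S(3,+1) = 138.2717; S(3,+2) = 167.3587; S(3,+3) = 202.5644
Terminal payoffs V(N, j) = max(K - S_T, 0):
  V(3,-3) = 43.252214; V(3,-2) = 29.699107; V(3,-1) = 13.294952; V(3,+0) = 0.000000; V(3,+1) = 0.000000; V(3,+2) = 0.000000; V(3,+3) = 0.000000
Backward induction: V(k, j) = exp(-r*dt) * [p_u * V(k+1, j+1) + p_m * V(k+1, j) + p_d * V(k+1, j-1)]
  V(2,-2) = exp(-r*dt) * [p_u*13.294952 + p_m*29.699107 + p_d*43.252214] = 28.592851
  V(2,-1) = exp(-r*dt) * [p_u*0.000000 + p_m*13.294952 + p_d*29.699107] = 13.343346
  V(2,+0) = exp(-r*dt) * [p_u*0.000000 + p_m*0.000000 + p_d*13.294952] = 2.046303
  V(2,+1) = exp(-r*dt) * [p_u*0.000000 + p_m*0.000000 + p_d*0.000000] = 0.000000
  V(2,+2) = exp(-r*dt) * [p_u*0.000000 + p_m*0.000000 + p_d*0.000000] = 0.000000
  V(1,-1) = exp(-r*dt) * [p_u*2.046303 + p_m*13.343346 + p_d*28.592851] = 13.565137
  V(1,+0) = exp(-r*dt) * [p_u*0.000000 + p_m*2.046303 + p_d*13.343346] = 3.403929
  V(1,+1) = exp(-r*dt) * [p_u*0.000000 + p_m*0.000000 + p_d*2.046303] = 0.314958
  V(0,+0) = exp(-r*dt) * [p_u*0.314958 + p_m*3.403929 + p_d*13.565137] = 4.389275


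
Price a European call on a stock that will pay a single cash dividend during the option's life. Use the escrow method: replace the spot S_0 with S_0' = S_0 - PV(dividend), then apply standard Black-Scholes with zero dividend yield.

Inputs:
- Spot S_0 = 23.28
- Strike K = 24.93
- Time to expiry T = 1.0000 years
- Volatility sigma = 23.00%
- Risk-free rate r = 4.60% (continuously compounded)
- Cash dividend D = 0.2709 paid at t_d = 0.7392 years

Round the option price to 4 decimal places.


PV(D) = D * exp(-r * t_d) = 0.2709 * 0.96656841 = 0.26184338
S_0' = S_0 - PV(D) = 23.2800 - 0.26184338 = 23.01815662
d1 = (ln(S_0'/K) + (r + sigma^2/2)*T) / (sigma*sqrt(T)) = -0.03190685
d2 = d1 - sigma*sqrt(T) = -0.26190685
exp(-rT) = 0.95504196
N(d1) = 0.48727317; N(d2) = 0.39669663
C = S_0' * N(d1) - K * exp(-rT) * N(d2) = 23.01815662 * 0.48727317 - 24.9300 * 0.95504196 * 0.39669663 = 1.7711

Answer: Price = 1.7711


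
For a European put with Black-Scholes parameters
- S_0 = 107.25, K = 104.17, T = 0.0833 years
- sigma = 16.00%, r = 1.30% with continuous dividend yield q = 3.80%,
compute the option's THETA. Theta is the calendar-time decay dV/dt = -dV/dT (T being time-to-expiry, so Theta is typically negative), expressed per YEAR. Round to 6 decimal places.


Answer: Theta = -10.535406

Derivation:
d1 = 0.6089835197; d2 = 0.5628047367
phi(d1) = 0.3314199433; exp(-qT) = 0.9968396046; exp(-rT) = 0.9989176861
Theta = -S*exp(-qT)*phi(d1)*sigma/(2*sqrt(T)) + r*K*exp(-rT)*N(-d2) - q*S*exp(-qT)*N(-d1)
N(-d1) = 0.2712676813; N(-d2) = 0.2867839273; sqrt(T) = 0.2886173938
Term 1 = -107.2500 * 0.9968396046 * 0.3314199433 * 0.1600 / (2 * 0.2886173938) = -9.8212939602
Term 2 = 0.0130 * 104.1700 * 0.9989176861 * 0.2867839273 = 0.3879453286
Term 3 = -0.0380 * 107.2500 * 0.9968396046 * 0.2712676813 = -1.1020574555
Theta = -9.8212939602 + (0.3879453286) + (-1.1020574555) = -10.535406


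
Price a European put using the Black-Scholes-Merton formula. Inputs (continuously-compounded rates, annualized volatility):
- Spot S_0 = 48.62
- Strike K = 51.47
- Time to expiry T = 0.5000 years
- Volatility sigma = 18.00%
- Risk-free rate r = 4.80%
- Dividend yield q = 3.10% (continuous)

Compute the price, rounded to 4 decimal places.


d1 = (ln(S/K) + (r - q + 0.5*sigma^2) * T) / (sigma * sqrt(T)) = -0.31713067
d2 = d1 - sigma * sqrt(T) = -0.44440989
exp(-rT) = 0.97628571; exp(-qT) = 0.98461951
P = K * exp(-rT) * N(-d2) - S_0 * exp(-qT) * N(-d1)
N(-d1) = 0.62442777; N(-d2) = 0.67162687
P = 51.4700 * 0.97628571 * 0.67162687 - 48.6200 * 0.98461951 * 0.62442777 = 3.8561

Answer: Price = 3.8561


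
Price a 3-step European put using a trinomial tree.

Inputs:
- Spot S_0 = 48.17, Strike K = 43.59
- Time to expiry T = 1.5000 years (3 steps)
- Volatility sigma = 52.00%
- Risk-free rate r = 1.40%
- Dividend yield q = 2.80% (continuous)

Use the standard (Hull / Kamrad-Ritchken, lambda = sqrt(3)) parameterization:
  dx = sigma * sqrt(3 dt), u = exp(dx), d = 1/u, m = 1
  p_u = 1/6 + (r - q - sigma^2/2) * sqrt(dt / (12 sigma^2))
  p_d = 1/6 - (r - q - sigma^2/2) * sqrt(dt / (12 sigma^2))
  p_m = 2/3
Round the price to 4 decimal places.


Answer: Price = V(0,0) = 9.0173

Derivation:
dt = T/N = 0.500000; dx = sigma*sqrt(3*dt) = 0.636867
u = exp(dx) = 1.890549; d = 1/u = 0.528947
p_u = 0.108099, p_m = 0.666667, p_d = 0.225235
Discount per step: exp(-r*dt) = 0.993024
Stock lattice S(k, j) with j the centered position index:
  k=0: S(0,+0) = 48.1700
  k=1: S(1,-1) = 25.4794; S(1,+0) = 48.1700; S(1,+1) = 91.0678
  k=2: S(2,-2) = 13.4772; S(2,-1) = 25.4794; S(2,+0) = 48.1700; S(2,+1) = 91.0678; S(2,+2) = 172.1681
  k=3: S(3,-3) = 7.1287; S(3,-2) = 13.4772; S(3,-1) = 25.4794; S(3,+0) = 48.1700; S(3,+1) = 91.0678; S(3,+2) = 172.1681; S(3,+3) = 325.4922
Terminal payoffs V(N, j) = max(K - S_T, 0):
  V(3,-3) = 36.461261; V(3,-2) = 30.112768; V(3,-1) = 18.110630; V(3,+0) = 0.000000; V(3,+1) = 0.000000; V(3,+2) = 0.000000; V(3,+3) = 0.000000
Backward induction: V(k, j) = exp(-r*dt) * [p_u * V(k+1, j+1) + p_m * V(k+1, j) + p_d * V(k+1, j-1)]
  V(2,-2) = exp(-r*dt) * [p_u*18.110630 + p_m*30.112768 + p_d*36.461261] = 30.034275
  V(2,-1) = exp(-r*dt) * [p_u*0.000000 + p_m*18.110630 + p_d*30.112768] = 18.724658
  V(2,+0) = exp(-r*dt) * [p_u*0.000000 + p_m*0.000000 + p_d*18.110630] = 4.050686
  V(2,+1) = exp(-r*dt) * [p_u*0.000000 + p_m*0.000000 + p_d*0.000000] = 0.000000
  V(2,+2) = exp(-r*dt) * [p_u*0.000000 + p_m*0.000000 + p_d*0.000000] = 0.000000
  V(1,-1) = exp(-r*dt) * [p_u*4.050686 + p_m*18.724658 + p_d*30.034275] = 19.548418
  V(1,+0) = exp(-r*dt) * [p_u*0.000000 + p_m*4.050686 + p_d*18.724658] = 6.869642
  V(1,+1) = exp(-r*dt) * [p_u*0.000000 + p_m*0.000000 + p_d*4.050686] = 0.905990
  V(0,+0) = exp(-r*dt) * [p_u*0.905990 + p_m*6.869642 + p_d*19.548418] = 9.017335


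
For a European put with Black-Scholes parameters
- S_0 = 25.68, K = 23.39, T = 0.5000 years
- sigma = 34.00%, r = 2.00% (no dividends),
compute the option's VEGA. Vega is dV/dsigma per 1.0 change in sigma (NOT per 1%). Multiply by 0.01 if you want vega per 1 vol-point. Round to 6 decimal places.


Answer: Vega = 6.226279

Derivation:
d1 = 0.5503116683; d2 = 0.3098953627
phi(d1) = 0.3428850568; exp(-qT) = 1.0000000000; exp(-rT) = 0.9900498337
Vega = S * exp(-qT) * phi(d1) * sqrt(T) = 25.6800 * 1.0000000000 * 0.3428850568 * 0.7071067812 = 6.226279


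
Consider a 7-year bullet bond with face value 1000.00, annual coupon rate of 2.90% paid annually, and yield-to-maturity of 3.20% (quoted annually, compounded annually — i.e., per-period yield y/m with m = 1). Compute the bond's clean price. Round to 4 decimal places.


Answer: Price = 981.4492

Derivation:
Coupon per period c = face * coupon_rate / m = 29.000000
Periods per year m = 1; per-period yield y/m = 0.032000
Number of cashflows N = 7
Cashflows (t years, CF_t, discount factor 1/(1+y/m)^(m*t), PV):
  t = 1.0000: CF_t = 29.000000, DF = 0.968992, PV = 28.100775
  t = 2.0000: CF_t = 29.000000, DF = 0.938946, PV = 27.229433
  t = 3.0000: CF_t = 29.000000, DF = 0.909831, PV = 26.385110
  t = 4.0000: CF_t = 29.000000, DF = 0.881620, PV = 25.566967
  t = 5.0000: CF_t = 29.000000, DF = 0.854283, PV = 24.774193
  t = 6.0000: CF_t = 29.000000, DF = 0.827793, PV = 24.006001
  t = 7.0000: CF_t = 1029.000000, DF = 0.802125, PV = 825.386752
Price P = sum_t PV_t = 981.449230


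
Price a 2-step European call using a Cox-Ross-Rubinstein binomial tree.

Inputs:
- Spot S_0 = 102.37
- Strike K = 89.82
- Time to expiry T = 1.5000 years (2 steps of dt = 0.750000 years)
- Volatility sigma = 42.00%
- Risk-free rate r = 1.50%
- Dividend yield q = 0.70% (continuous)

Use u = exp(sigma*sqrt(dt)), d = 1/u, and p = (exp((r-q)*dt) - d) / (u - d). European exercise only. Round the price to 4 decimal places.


dt = T/N = 0.750000
u = exp(sigma*sqrt(dt)) = 1.438687; d = 1/u = 0.695078
p = (exp((r-q)*dt) - d) / (u - d) = 0.418150
Discount per step: exp(-r*dt) = 0.988813
Stock lattice S(k, i) with i counting down-moves:
  k=0: S(0,0) = 102.3700
  k=1: S(1,0) = 147.2784; S(1,1) = 71.1552
  k=2: S(2,0) = 211.8874; S(2,1) = 102.3700; S(2,2) = 49.4584
Terminal payoffs V(N, i) = max(S_T - K, 0):
  V(2,0) = 122.067408; V(2,1) = 12.550000; V(2,2) = 0.000000
Backward induction: V(k, i) = exp(-r*dt) * [p * V(k+1, i) + (1-p) * V(k+1, i+1)].
  V(1,0) = exp(-r*dt) * [p*122.067408 + (1-p)*12.550000] = 57.691983
  V(1,1) = exp(-r*dt) * [p*12.550000 + (1-p)*0.000000] = 5.189073
  V(0,0) = exp(-r*dt) * [p*57.691983 + (1-p)*5.189073] = 26.839505

Answer: Price = V(0,0) = 26.8395


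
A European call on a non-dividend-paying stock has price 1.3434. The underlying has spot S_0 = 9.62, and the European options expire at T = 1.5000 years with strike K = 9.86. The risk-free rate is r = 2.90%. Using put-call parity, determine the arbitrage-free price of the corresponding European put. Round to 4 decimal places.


Put-call parity: C - P = S_0 * exp(-qT) - K * exp(-rT).
S_0 * exp(-qT) = 9.6200 * 1.00000000 = 9.62000000
K * exp(-rT) = 9.8600 * 0.95743255 = 9.44028498
P = C - S*exp(-qT) + K*exp(-rT)
P = 1.3434 - 9.62000000 + 9.44028498 = 1.1637

Answer: Put price = 1.1637


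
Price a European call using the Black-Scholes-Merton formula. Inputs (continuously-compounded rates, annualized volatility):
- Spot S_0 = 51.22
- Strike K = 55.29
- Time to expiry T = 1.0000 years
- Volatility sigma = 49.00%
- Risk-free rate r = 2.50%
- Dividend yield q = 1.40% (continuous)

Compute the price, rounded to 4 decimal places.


d1 = (ln(S/K) + (r - q + 0.5*sigma^2) * T) / (sigma * sqrt(T)) = 0.11140412
d2 = d1 - sigma * sqrt(T) = -0.37859588
exp(-rT) = 0.97530991; exp(-qT) = 0.98609754
C = S_0 * exp(-qT) * N(d1) - K * exp(-rT) * N(d2)
N(d1) = 0.54435205; N(d2) = 0.35249399
C = 51.2200 * 0.98609754 * 0.54435205 - 55.2900 * 0.97530991 * 0.35249399 = 8.4859

Answer: Price = 8.4859


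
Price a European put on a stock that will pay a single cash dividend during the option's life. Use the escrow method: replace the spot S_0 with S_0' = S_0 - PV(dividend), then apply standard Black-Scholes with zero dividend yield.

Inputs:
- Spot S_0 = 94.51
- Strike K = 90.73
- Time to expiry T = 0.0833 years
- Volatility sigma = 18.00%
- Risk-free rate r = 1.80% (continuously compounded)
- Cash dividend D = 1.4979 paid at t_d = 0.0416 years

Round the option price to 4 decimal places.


Answer: Price = 0.9325

Derivation:
PV(D) = D * exp(-r * t_d) = 1.4979 * 0.99925148 = 1.49677879
S_0' = S_0 - PV(D) = 94.5100 - 1.49677879 = 93.01322121
d1 = (ln(S_0'/K) + (r + sigma^2/2)*T) / (sigma*sqrt(T)) = 0.53324043
d2 = d1 - sigma*sqrt(T) = 0.48128930
exp(-rT) = 0.99850172
N(-d1) = 0.29693358; N(-d2) = 0.31515545
P = K * exp(-rT) * N(-d2) - S_0' * N(-d1) = 90.7300 * 0.99850172 * 0.31515545 - 93.01322121 * 0.29693358 = 0.9325


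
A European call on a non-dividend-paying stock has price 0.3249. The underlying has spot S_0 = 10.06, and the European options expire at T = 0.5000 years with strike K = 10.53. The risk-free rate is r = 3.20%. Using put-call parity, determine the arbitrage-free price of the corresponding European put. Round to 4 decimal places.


Answer: Put price = 0.6278

Derivation:
Put-call parity: C - P = S_0 * exp(-qT) - K * exp(-rT).
S_0 * exp(-qT) = 10.0600 * 1.00000000 = 10.06000000
K * exp(-rT) = 10.5300 * 0.98412732 = 10.36286068
P = C - S*exp(-qT) + K*exp(-rT)
P = 0.3249 - 10.06000000 + 10.36286068 = 0.6278


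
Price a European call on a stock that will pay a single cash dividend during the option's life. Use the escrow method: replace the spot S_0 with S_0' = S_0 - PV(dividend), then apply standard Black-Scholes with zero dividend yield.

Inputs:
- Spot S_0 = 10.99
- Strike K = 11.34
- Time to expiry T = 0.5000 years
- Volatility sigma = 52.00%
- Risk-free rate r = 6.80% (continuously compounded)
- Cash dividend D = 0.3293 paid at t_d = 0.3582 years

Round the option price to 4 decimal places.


Answer: Price = 1.4356

Derivation:
PV(D) = D * exp(-r * t_d) = 0.3293 * 0.97593665 = 0.32137594
S_0' = S_0 - PV(D) = 10.9900 - 0.32137594 = 10.66862406
d1 = (ln(S_0'/K) + (r + sigma^2/2)*T) / (sigma*sqrt(T)) = 0.11033804
d2 = d1 - sigma*sqrt(T) = -0.25735748
exp(-rT) = 0.96657150
N(d1) = 0.54392936; N(d2) = 0.39845141
C = S_0' * N(d1) - K * exp(-rT) * N(d2) = 10.66862406 * 0.54392936 - 11.3400 * 0.96657150 * 0.39845141 = 1.4356


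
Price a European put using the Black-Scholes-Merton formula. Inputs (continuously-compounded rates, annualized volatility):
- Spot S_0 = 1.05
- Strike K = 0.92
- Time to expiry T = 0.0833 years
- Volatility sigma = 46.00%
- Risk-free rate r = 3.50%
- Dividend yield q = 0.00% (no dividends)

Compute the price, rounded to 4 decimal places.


d1 = (ln(S/K) + (r - q + 0.5*sigma^2) * T) / (sigma * sqrt(T)) = 1.08388126
d2 = d1 - sigma * sqrt(T) = 0.95111726
exp(-rT) = 0.99708875; exp(-qT) = 1.00000000
P = K * exp(-rT) * N(-d2) - S_0 * exp(-qT) * N(-d1)
N(-d1) = 0.13920872; N(-d2) = 0.17077243
P = 0.9200 * 0.99708875 * 0.17077243 - 1.0500 * 1.00000000 * 0.13920872 = 0.0105

Answer: Price = 0.0105


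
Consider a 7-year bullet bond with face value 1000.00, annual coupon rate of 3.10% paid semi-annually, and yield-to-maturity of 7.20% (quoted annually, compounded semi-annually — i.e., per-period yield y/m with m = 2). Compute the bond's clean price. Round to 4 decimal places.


Answer: Price = 777.6237

Derivation:
Coupon per period c = face * coupon_rate / m = 15.500000
Periods per year m = 2; per-period yield y/m = 0.036000
Number of cashflows N = 14
Cashflows (t years, CF_t, discount factor 1/(1+y/m)^(m*t), PV):
  t = 0.5000: CF_t = 15.500000, DF = 0.965251, PV = 14.961390
  t = 1.0000: CF_t = 15.500000, DF = 0.931709, PV = 14.441496
  t = 1.5000: CF_t = 15.500000, DF = 0.899333, PV = 13.939668
  t = 2.0000: CF_t = 15.500000, DF = 0.868082, PV = 13.455278
  t = 2.5000: CF_t = 15.500000, DF = 0.837917, PV = 12.987720
  t = 3.0000: CF_t = 15.500000, DF = 0.808801, PV = 12.536409
  t = 3.5000: CF_t = 15.500000, DF = 0.780696, PV = 12.100781
  t = 4.0000: CF_t = 15.500000, DF = 0.753567, PV = 11.680291
  t = 4.5000: CF_t = 15.500000, DF = 0.727381, PV = 11.274412
  t = 5.0000: CF_t = 15.500000, DF = 0.702106, PV = 10.882637
  t = 5.5000: CF_t = 15.500000, DF = 0.677708, PV = 10.504476
  t = 6.0000: CF_t = 15.500000, DF = 0.654158, PV = 10.139455
  t = 6.5000: CF_t = 15.500000, DF = 0.631427, PV = 9.787119
  t = 7.0000: CF_t = 1015.500000, DF = 0.609486, PV = 618.932591
Price P = sum_t PV_t = 777.623725


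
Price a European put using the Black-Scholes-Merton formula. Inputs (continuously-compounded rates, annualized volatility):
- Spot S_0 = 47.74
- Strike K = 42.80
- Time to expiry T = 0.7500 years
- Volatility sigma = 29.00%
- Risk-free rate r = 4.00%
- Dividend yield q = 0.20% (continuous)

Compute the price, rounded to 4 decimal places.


Answer: Price = 2.0396

Derivation:
d1 = (ln(S/K) + (r - q + 0.5*sigma^2) * T) / (sigma * sqrt(T)) = 0.67398285
d2 = d1 - sigma * sqrt(T) = 0.42283548
exp(-rT) = 0.97044553; exp(-qT) = 0.99850112
P = K * exp(-rT) * N(-d2) - S_0 * exp(-qT) * N(-d1)
N(-d1) = 0.25016111; N(-d2) = 0.33620765
P = 42.8000 * 0.97044553 * 0.33620765 - 47.7400 * 0.99850112 * 0.25016111 = 2.0396


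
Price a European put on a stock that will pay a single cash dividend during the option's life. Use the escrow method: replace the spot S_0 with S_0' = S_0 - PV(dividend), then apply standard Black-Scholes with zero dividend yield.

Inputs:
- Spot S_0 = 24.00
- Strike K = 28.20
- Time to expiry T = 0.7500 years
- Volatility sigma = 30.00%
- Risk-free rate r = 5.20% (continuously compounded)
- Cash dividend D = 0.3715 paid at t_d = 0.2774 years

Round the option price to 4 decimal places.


PV(D) = D * exp(-r * t_d) = 0.3715 * 0.98567874 = 0.36617965
S_0' = S_0 - PV(D) = 24.0000 - 0.36617965 = 23.63382035
d1 = (ln(S_0'/K) + (r + sigma^2/2)*T) / (sigma*sqrt(T)) = -0.39988521
d2 = d1 - sigma*sqrt(T) = -0.65969284
exp(-rT) = 0.96175071
N(-d1) = 0.65537947; N(-d2) = 0.74527452
P = K * exp(-rT) * N(-d2) - S_0' * N(-d1) = 28.2000 * 0.96175071 * 0.74527452 - 23.63382035 * 0.65537947 = 4.7237

Answer: Price = 4.7237


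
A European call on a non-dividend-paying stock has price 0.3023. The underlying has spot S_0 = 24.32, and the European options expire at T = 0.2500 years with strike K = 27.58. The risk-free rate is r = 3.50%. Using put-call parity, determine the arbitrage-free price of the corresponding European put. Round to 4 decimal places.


Put-call parity: C - P = S_0 * exp(-qT) - K * exp(-rT).
S_0 * exp(-qT) = 24.3200 * 1.00000000 = 24.32000000
K * exp(-rT) = 27.5800 * 0.99128817 = 27.33972772
P = C - S*exp(-qT) + K*exp(-rT)
P = 0.3023 - 24.32000000 + 27.33972772 = 3.3220

Answer: Put price = 3.3220
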